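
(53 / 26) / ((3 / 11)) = 7.47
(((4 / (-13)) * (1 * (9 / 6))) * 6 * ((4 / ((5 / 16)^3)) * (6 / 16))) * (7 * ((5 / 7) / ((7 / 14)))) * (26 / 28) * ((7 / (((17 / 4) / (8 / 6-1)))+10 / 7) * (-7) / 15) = 17350656 / 14875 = 1166.43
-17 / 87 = -0.20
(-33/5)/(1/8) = -264/5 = -52.80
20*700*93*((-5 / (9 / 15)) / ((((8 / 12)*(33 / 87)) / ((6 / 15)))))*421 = -79480590000 / 11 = -7225508181.82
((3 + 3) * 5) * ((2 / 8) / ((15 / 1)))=0.50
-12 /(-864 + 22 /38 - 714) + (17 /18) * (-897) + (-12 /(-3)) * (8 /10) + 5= -754333259 /899130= -838.96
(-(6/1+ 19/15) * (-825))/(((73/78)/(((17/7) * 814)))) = 6470787180/511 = 12662988.61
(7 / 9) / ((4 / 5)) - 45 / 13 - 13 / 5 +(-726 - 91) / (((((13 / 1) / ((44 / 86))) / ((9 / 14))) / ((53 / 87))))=-8399107 / 475020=-17.68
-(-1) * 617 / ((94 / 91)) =56147 / 94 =597.31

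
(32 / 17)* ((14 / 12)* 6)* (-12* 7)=-18816 / 17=-1106.82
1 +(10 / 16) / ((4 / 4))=13 / 8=1.62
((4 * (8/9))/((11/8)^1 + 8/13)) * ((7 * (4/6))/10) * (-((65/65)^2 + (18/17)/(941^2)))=-70135846144/84132206253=-0.83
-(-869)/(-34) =-869/34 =-25.56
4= 4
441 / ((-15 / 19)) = -558.60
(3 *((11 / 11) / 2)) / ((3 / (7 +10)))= 17 / 2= 8.50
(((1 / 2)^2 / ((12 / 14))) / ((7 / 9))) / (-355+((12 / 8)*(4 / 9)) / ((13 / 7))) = -117 / 110648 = -0.00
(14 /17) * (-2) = -28 /17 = -1.65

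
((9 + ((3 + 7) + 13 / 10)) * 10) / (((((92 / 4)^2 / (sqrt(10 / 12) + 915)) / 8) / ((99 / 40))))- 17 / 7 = 6699 * sqrt(30) / 5290 + 25735264 / 3703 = 6956.78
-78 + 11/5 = -379/5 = -75.80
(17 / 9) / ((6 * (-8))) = -17 / 432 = -0.04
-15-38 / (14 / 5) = -200 / 7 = -28.57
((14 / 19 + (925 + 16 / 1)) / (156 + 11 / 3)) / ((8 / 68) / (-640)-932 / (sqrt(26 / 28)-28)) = 44643521798389440 / 251940870138333011-1480533124300800 * sqrt(182) / 3275231311798329143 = 0.17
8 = 8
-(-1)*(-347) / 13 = -347 / 13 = -26.69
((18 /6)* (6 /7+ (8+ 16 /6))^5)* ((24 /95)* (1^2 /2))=3319990348928 /43109955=77012.15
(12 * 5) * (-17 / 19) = -1020 / 19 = -53.68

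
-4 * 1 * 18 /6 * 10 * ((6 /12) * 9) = -540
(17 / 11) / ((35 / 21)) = 51 / 55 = 0.93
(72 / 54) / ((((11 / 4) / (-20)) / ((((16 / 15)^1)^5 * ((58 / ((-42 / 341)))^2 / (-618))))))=298305980465152 / 62087563125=4804.60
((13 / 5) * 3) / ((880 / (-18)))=-351 / 2200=-0.16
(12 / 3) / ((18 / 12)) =8 / 3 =2.67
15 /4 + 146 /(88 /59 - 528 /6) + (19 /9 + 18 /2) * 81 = 2302063 /2552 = 902.06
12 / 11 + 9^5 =649551 / 11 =59050.09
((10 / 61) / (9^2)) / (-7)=-10 / 34587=-0.00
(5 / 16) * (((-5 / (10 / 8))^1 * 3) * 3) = -45 / 4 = -11.25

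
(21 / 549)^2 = 49 / 33489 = 0.00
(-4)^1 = -4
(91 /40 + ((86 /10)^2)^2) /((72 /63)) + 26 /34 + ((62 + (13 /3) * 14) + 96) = 10215796531 /2040000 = 5007.74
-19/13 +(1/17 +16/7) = 1366/1547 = 0.88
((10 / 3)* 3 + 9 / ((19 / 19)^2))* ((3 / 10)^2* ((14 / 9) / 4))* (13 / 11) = 1729 / 2200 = 0.79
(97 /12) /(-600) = -97 /7200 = -0.01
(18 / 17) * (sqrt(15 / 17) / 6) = 3 * sqrt(255) / 289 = 0.17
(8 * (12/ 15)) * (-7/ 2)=-112/ 5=-22.40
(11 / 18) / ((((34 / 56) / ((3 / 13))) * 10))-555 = -1839748 / 3315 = -554.98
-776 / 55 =-14.11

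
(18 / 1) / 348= 3 / 58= 0.05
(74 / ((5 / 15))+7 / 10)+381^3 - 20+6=553065497 / 10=55306549.70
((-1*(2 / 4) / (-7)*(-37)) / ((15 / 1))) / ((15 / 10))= -0.12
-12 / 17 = -0.71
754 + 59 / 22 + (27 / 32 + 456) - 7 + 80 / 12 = 1213.19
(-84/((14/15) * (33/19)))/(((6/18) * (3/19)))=-10830/11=-984.55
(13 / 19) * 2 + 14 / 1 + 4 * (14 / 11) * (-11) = -772 / 19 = -40.63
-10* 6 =-60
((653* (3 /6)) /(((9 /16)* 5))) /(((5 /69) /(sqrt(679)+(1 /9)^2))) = 120152 /6075+120152* sqrt(679) /75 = 41764.79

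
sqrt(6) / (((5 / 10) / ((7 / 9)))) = 14*sqrt(6) / 9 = 3.81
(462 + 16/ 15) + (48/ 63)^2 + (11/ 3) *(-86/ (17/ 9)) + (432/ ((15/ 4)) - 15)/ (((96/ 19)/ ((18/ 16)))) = 3061329973/ 9596160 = 319.02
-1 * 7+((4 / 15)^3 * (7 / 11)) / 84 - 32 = -4343609 / 111375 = -39.00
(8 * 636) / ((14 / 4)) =10176 / 7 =1453.71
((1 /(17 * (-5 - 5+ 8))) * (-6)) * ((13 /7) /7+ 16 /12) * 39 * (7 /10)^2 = 1833 /340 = 5.39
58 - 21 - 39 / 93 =1134 / 31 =36.58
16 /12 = 4 /3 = 1.33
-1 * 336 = -336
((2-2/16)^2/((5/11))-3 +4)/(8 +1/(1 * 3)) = 1677/1600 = 1.05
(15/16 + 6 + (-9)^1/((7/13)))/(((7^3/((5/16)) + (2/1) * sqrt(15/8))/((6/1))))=-0.05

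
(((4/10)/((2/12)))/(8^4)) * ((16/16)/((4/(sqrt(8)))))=3 * sqrt(2)/10240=0.00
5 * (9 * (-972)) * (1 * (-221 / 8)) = 2416635 / 2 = 1208317.50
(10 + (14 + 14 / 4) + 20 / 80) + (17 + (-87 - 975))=-4069 / 4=-1017.25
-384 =-384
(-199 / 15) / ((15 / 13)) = -2587 / 225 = -11.50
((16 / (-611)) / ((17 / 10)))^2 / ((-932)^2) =1600 / 5857227669241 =0.00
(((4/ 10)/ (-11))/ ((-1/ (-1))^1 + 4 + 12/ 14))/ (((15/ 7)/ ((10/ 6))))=-98/ 20295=-0.00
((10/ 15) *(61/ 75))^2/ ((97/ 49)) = 729316/ 4910625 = 0.15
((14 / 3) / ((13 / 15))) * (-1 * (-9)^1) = 630 / 13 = 48.46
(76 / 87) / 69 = 76 / 6003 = 0.01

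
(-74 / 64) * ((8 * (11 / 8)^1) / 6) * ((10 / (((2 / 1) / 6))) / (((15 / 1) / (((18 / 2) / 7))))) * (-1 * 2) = 1221 / 112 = 10.90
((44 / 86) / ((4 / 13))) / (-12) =-143 / 1032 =-0.14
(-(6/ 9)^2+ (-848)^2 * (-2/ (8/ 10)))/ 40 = -4044961/ 90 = -44944.01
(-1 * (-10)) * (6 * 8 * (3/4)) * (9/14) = 1620/7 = 231.43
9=9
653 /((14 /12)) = 3918 /7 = 559.71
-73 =-73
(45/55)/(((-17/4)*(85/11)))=-36/1445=-0.02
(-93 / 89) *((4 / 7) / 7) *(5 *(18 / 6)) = -1.28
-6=-6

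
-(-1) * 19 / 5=3.80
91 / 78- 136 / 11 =-739 / 66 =-11.20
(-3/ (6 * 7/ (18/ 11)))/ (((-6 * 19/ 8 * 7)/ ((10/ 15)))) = 8/ 10241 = 0.00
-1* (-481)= 481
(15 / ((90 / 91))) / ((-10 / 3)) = -91 / 20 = -4.55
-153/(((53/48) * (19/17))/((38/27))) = -9248/53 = -174.49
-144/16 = -9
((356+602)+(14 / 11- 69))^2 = 95902849 / 121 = 792585.53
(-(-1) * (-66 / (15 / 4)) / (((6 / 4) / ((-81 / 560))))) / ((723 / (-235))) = -4653 / 8435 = -0.55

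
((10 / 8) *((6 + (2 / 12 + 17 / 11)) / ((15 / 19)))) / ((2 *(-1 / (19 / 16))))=-183749 / 25344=-7.25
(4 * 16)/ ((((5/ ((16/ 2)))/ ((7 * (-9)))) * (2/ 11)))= -177408/ 5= -35481.60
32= 32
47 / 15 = 3.13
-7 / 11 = -0.64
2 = 2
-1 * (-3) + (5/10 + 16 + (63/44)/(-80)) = 68577/3520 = 19.48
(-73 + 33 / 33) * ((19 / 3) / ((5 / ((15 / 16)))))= -171 / 2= -85.50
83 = 83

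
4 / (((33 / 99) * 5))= 2.40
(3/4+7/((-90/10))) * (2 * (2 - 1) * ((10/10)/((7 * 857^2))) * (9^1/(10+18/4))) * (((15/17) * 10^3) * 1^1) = -15000/2534583499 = -0.00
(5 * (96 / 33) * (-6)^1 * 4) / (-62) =1920 / 341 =5.63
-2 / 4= -1 / 2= -0.50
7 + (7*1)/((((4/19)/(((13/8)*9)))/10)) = 77917/16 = 4869.81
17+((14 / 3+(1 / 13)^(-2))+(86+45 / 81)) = 2495 / 9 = 277.22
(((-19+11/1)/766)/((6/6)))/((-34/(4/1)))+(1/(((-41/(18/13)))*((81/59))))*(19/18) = -6953447/281099403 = -0.02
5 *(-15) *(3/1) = -225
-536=-536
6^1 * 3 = 18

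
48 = 48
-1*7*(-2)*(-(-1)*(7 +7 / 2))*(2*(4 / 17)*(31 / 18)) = 6076 / 51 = 119.14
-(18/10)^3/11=-0.53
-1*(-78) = 78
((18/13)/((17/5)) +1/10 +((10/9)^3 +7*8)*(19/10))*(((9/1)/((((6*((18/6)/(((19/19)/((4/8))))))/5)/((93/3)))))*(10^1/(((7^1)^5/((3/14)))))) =27347608675/12636208494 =2.16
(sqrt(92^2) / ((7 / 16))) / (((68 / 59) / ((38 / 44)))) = 206264 / 1309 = 157.57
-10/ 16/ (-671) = 5/ 5368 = 0.00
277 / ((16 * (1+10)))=277 / 176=1.57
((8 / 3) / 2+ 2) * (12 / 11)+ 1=51 / 11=4.64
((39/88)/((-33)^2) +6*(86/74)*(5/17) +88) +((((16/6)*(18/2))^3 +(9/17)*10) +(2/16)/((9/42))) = 279690009955/20092776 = 13919.93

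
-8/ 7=-1.14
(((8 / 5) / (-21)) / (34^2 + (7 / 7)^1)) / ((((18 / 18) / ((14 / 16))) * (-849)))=1 / 14734395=0.00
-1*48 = -48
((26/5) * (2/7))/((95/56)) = 416/475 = 0.88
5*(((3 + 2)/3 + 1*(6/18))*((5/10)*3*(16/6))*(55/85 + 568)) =386680/17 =22745.88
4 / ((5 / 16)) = 64 / 5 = 12.80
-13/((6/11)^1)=-23.83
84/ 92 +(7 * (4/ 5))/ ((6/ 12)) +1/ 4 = 5687/ 460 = 12.36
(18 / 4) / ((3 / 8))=12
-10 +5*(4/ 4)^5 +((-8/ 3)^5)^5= -44588032278.67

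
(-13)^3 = -2197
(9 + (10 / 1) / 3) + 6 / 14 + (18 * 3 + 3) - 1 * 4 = 65.76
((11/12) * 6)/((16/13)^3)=24167/8192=2.95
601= 601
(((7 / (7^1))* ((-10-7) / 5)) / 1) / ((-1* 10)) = 17 / 50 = 0.34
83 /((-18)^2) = 83 /324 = 0.26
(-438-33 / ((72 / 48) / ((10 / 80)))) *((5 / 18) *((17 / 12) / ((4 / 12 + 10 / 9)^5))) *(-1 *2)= 327732885 / 5940688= 55.17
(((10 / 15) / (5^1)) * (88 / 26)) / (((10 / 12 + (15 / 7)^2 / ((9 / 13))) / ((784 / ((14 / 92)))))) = 311.41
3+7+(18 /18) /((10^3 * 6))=60001 /6000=10.00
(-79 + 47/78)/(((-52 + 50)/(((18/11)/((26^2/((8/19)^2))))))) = 146760/8724287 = 0.02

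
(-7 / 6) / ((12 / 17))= -119 / 72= -1.65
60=60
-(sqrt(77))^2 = -77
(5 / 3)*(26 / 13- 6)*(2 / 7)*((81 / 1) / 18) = -60 / 7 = -8.57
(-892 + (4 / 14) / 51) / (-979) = 3578 / 3927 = 0.91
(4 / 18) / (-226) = -1 / 1017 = -0.00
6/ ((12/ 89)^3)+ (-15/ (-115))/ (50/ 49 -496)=196630637281/ 80329248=2447.81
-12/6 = -2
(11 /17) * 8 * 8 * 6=4224 /17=248.47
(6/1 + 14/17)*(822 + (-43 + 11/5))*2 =906192/85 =10661.08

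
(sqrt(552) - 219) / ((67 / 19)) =-4161 / 67 + 38*sqrt(138) / 67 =-55.44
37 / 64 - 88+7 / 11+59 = -19561 / 704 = -27.79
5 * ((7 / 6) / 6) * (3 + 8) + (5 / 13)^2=65965 / 6084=10.84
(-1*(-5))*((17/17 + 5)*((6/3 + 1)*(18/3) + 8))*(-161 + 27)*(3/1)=-313560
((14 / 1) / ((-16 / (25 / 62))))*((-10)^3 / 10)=4375 / 124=35.28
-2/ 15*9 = -6/ 5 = -1.20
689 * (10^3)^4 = 689000000000000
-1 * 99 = -99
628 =628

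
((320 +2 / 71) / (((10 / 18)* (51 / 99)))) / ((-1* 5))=-6748434 / 30175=-223.64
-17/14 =-1.21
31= 31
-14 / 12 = -1.17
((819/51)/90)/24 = 91/12240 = 0.01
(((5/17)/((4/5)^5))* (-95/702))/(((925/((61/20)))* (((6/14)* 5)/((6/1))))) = -1014125/904310784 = -0.00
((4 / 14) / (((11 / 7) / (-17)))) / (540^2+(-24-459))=-34 / 3202287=-0.00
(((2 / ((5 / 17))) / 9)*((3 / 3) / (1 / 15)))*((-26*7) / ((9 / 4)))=-24752 / 27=-916.74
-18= -18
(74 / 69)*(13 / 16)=481 / 552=0.87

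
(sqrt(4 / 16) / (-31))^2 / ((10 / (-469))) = -469 / 38440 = -0.01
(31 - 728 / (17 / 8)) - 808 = -19033 / 17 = -1119.59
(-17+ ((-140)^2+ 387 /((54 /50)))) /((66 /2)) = 59824 /99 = 604.28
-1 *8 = -8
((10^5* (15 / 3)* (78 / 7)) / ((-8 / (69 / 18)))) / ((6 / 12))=-37375000 / 7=-5339285.71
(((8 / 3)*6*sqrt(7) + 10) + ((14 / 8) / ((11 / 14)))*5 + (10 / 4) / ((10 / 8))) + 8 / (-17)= 8477 / 374 + 16*sqrt(7)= 65.00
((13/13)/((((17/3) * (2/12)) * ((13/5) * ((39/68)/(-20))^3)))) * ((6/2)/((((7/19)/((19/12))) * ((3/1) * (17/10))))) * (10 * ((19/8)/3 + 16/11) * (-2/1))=116455712000000/59378319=1961249.73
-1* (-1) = 1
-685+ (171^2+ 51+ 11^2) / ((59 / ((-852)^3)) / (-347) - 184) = -33361638087705313 / 39488085840325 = -844.85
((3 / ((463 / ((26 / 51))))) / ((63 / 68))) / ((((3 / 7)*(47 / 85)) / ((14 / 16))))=7735 / 587547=0.01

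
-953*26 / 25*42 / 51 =-346892 / 425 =-816.22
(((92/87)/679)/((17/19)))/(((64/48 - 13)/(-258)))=450984/11716145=0.04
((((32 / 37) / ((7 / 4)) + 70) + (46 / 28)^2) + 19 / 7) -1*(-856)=6758193 / 7252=931.91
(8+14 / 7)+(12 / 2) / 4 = 23 / 2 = 11.50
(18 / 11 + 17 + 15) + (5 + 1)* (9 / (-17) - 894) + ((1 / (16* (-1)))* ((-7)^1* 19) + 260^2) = 186326119 / 2992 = 62274.77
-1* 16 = -16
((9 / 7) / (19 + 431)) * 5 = 1 / 70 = 0.01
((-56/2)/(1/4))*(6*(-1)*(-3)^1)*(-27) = 54432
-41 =-41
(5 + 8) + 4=17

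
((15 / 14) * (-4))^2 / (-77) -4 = -15992 / 3773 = -4.24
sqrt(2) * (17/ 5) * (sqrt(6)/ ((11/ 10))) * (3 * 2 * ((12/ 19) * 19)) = 770.92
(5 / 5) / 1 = 1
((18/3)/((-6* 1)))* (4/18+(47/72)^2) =-0.65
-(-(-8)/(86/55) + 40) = -1940/43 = -45.12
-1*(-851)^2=-724201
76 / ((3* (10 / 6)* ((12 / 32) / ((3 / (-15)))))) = -8.11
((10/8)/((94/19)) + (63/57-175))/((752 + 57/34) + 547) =-21088483/157964556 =-0.13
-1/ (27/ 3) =-1/ 9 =-0.11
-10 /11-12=-142 /11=-12.91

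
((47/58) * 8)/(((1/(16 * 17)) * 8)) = 6392/29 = 220.41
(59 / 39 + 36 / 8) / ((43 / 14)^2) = 45962 / 72111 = 0.64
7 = 7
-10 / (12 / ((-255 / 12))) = 17.71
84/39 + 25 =353/13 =27.15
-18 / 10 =-9 / 5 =-1.80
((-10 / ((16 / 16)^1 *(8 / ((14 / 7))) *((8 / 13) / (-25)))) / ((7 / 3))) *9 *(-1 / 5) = -8775 / 112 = -78.35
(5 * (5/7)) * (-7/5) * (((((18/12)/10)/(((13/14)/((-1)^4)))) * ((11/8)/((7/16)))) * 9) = -297/13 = -22.85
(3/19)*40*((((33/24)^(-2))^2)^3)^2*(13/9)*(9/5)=1473378342655329306673152/187144920840344610799524979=0.01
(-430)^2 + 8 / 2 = 184904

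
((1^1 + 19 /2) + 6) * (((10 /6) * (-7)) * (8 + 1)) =-3465 /2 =-1732.50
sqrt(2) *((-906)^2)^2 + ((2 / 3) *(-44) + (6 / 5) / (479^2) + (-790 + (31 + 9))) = -2682165272 / 3441615 + 673771738896 *sqrt(2) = 952857130311.09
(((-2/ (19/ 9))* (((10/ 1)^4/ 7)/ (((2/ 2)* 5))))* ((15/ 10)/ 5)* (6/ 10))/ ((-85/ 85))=6480/ 133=48.72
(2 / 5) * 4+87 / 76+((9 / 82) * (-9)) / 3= 37633 / 15580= 2.42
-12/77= -0.16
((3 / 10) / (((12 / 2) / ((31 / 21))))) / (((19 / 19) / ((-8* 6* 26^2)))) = -83824 / 35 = -2394.97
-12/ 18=-2/ 3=-0.67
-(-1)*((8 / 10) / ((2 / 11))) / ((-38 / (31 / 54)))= -341 / 5130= -0.07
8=8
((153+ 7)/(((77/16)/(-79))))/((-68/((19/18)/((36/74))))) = 8885920/106029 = 83.81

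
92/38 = 46/19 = 2.42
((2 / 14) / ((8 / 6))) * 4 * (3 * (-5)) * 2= -90 / 7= -12.86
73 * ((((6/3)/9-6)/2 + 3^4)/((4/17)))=24233.97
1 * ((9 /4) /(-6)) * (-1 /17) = 3 /136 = 0.02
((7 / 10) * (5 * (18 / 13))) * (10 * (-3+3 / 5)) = -1512 / 13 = -116.31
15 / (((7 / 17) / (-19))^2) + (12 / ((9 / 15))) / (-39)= 61031485 / 1911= 31936.94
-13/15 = -0.87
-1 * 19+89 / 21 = -310 / 21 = -14.76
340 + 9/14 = 4769/14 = 340.64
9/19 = 0.47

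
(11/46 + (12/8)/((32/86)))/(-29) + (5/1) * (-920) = -98185543/21344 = -4600.15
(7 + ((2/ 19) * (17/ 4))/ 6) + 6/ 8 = 446/ 57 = 7.82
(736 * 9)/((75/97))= 214176/25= 8567.04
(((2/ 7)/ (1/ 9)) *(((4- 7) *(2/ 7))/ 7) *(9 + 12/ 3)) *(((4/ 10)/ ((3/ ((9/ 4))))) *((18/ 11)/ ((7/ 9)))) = -341172/ 132055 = -2.58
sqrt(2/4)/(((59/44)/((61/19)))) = 1342 * sqrt(2)/1121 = 1.69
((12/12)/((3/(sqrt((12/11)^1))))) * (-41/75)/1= -0.19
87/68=1.28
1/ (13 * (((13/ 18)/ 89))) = 1602/ 169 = 9.48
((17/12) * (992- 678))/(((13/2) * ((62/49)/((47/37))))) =6146707/89466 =68.70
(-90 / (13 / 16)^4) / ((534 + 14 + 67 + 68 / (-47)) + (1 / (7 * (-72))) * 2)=-69858754560 / 207549273997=-0.34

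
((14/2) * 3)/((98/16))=24/7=3.43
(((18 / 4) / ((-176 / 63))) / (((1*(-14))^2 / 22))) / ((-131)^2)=-81 / 7688128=-0.00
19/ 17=1.12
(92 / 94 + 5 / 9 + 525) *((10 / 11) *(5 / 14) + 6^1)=3330.16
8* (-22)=-176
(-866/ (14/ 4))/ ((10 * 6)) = -433/ 105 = -4.12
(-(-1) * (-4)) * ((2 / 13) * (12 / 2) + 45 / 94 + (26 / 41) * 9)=-712362 / 25051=-28.44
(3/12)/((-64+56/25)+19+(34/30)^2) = -225/37328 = -0.01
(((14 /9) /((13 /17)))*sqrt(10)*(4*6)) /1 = 1904*sqrt(10) /39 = 154.38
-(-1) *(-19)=-19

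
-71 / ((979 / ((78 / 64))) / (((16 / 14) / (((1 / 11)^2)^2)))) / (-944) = 3685539 / 2352448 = 1.57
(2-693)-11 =-702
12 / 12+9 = 10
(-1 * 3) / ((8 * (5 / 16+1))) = -2 / 7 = -0.29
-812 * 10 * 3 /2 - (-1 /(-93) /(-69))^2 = -501546688021 /41177889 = -12180.00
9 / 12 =3 / 4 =0.75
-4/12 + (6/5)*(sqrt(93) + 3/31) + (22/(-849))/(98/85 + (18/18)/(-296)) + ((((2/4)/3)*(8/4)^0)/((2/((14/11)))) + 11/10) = 1305065662/1350559485 + 6*sqrt(93)/5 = 12.54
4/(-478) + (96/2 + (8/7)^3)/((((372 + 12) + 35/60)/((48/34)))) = 1114671902/6431505535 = 0.17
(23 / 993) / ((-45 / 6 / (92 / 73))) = -4232 / 1087335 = -0.00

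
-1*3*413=-1239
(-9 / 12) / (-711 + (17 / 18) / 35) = 945 / 895826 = 0.00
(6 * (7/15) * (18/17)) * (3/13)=756/1105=0.68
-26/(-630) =13/315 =0.04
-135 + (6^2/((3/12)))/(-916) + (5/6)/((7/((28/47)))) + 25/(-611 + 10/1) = -2622249626/19405689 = -135.13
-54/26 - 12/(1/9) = -1431/13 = -110.08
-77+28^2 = 707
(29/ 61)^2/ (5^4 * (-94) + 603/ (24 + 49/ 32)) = -0.00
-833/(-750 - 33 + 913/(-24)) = 2856/2815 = 1.01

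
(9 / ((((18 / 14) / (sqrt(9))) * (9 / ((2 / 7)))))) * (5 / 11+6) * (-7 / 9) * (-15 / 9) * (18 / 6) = 4970 / 297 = 16.73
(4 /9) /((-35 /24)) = -0.30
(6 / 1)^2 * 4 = 144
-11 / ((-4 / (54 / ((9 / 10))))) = 165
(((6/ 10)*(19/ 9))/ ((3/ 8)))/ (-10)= -76/ 225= -0.34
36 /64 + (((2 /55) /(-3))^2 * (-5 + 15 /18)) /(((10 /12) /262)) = 32237 /87120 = 0.37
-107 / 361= -0.30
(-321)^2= 103041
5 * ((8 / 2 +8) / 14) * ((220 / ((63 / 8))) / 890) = 0.13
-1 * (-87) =87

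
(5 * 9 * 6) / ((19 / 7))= 1890 / 19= 99.47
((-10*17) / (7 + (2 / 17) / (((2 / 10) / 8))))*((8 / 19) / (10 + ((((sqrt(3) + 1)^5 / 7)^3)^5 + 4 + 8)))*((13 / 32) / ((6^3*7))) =-1736927287867115954245830686960983248374034202445 / 46516987280693320881330248443517915746114601331107808 + 10445994137634229134505093726395829179457208320*sqrt(3) / 484551950840555425847190087953311622355360430532373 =-0.00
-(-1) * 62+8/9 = 566/9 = 62.89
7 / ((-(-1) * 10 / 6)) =21 / 5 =4.20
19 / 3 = 6.33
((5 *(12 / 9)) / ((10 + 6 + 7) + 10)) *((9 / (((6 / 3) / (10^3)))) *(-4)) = -3636.36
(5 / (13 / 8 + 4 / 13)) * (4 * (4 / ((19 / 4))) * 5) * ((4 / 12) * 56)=9318400 / 11457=813.34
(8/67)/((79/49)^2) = 19208/418147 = 0.05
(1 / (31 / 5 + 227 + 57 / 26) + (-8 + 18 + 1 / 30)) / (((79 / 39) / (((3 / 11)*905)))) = 1223.05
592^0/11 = 1/11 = 0.09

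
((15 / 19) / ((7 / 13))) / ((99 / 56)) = 520 / 627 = 0.83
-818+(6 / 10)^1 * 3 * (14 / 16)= -32657 / 40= -816.42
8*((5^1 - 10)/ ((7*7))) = -40/ 49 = -0.82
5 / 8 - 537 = -4291 / 8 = -536.38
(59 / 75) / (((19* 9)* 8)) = 59 / 102600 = 0.00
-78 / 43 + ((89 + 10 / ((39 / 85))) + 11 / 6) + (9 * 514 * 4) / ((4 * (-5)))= -13657249 / 16770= -814.39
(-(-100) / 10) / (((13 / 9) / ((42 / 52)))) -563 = -94202 / 169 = -557.41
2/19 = 0.11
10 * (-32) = -320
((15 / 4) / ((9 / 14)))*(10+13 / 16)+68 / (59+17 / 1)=116677 / 1824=63.97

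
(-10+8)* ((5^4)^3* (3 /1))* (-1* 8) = 11718750000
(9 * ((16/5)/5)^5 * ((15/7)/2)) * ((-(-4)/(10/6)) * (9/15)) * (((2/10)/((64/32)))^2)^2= 31850496/213623046875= 0.00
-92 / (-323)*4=368 / 323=1.14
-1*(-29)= 29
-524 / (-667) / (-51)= -0.02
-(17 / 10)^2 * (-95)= 5491 / 20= 274.55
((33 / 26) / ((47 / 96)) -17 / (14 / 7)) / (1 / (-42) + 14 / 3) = -1.27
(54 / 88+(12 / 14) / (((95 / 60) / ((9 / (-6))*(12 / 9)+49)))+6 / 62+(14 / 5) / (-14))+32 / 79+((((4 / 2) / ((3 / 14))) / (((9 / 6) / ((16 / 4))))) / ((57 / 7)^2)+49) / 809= 26.42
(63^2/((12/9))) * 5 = 14883.75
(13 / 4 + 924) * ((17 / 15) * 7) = 441371 / 60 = 7356.18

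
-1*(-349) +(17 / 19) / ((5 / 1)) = 33172 / 95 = 349.18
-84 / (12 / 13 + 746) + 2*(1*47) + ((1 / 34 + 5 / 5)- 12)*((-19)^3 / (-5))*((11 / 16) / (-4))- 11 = 28202008911 / 10564480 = 2669.51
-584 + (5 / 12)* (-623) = -10123 / 12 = -843.58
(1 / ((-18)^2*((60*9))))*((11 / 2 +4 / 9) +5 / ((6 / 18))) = 377 / 3149280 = 0.00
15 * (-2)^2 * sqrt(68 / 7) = 120 * sqrt(119) / 7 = 187.01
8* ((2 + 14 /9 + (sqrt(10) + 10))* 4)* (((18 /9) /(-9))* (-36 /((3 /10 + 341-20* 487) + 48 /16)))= -312320 /845613-2560* sqrt(10) /93957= -0.46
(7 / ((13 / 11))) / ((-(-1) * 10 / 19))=1463 / 130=11.25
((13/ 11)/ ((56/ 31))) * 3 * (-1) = -1.96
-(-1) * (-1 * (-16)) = 16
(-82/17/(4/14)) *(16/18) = -2296/153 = -15.01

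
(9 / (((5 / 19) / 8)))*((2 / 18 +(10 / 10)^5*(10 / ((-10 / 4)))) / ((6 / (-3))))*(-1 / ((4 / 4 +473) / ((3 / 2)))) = -133 / 79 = -1.68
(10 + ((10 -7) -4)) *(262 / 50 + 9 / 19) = 24426 / 475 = 51.42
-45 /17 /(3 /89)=-1335 /17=-78.53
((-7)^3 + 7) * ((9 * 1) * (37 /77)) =-15984 /11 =-1453.09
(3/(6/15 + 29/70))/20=7/38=0.18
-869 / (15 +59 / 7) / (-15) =6083 / 2460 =2.47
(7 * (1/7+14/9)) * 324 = 3852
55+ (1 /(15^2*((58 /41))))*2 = 358916 /6525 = 55.01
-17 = -17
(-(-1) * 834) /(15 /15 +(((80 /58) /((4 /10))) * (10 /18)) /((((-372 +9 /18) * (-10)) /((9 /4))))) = 8985099 /10786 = 833.03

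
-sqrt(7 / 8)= -sqrt(14) / 4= -0.94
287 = 287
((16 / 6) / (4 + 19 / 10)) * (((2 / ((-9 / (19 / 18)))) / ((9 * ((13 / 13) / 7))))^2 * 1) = 1415120 / 94065057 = 0.02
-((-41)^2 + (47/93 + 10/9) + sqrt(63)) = -469450/279 - 3 * sqrt(7) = -1690.55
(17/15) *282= 1598/5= 319.60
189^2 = 35721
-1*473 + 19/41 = -19374/41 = -472.54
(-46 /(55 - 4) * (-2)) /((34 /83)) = 3818 /867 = 4.40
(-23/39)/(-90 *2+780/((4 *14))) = 322/90675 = 0.00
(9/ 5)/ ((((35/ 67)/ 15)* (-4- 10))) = -1809/ 490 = -3.69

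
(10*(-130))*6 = -7800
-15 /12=-1.25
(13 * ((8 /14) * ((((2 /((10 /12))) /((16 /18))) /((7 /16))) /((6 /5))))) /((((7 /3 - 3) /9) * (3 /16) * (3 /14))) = -89856 /7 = -12836.57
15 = 15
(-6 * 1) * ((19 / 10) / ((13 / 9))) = -513 / 65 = -7.89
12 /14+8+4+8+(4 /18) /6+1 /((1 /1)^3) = 21.89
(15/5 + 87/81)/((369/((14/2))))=770/9963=0.08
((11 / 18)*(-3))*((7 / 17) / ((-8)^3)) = 77 / 52224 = 0.00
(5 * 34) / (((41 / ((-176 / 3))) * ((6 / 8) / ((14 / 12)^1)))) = -418880 / 1107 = -378.39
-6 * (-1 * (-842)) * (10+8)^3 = -29463264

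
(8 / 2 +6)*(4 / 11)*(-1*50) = -181.82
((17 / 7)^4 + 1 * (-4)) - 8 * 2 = 35501 / 2401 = 14.79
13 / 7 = 1.86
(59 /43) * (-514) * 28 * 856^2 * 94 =-58485545495552 /43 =-1360128965012.84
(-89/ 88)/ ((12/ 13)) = -1157/ 1056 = -1.10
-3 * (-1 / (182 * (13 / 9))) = 27 / 2366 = 0.01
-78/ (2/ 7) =-273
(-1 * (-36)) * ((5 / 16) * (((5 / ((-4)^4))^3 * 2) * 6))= 16875 / 16777216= 0.00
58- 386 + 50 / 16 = -2599 / 8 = -324.88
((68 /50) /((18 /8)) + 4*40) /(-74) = -18068 /8325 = -2.17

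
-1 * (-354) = 354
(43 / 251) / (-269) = -43 / 67519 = -0.00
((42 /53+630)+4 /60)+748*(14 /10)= 1678.06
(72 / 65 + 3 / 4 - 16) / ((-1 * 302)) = 0.05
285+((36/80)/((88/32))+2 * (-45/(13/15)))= 129642/715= 181.32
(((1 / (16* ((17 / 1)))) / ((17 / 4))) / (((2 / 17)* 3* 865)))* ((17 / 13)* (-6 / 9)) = -1 / 404820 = -0.00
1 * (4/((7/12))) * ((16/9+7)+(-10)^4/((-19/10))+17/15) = -71864416/1995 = -36022.26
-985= -985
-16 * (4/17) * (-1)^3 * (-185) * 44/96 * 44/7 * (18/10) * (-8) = 28893.58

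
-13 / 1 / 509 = -13 / 509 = -0.03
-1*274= -274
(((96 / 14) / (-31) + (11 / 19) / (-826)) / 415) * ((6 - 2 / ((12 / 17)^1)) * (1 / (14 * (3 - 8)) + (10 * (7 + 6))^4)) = -719450637930681 / 1487708600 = -483596.48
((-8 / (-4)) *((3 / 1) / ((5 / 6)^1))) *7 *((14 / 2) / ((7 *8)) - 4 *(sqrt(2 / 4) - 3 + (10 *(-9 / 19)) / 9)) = 136269 / 190 - 504 *sqrt(2) / 5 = 574.65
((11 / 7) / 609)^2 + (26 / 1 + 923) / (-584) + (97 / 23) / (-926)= -2522879878193 / 1548208613448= -1.63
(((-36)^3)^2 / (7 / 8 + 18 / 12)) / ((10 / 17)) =148021198848 / 95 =1558117882.61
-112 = -112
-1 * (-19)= 19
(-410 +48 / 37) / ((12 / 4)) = -15122 / 111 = -136.23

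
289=289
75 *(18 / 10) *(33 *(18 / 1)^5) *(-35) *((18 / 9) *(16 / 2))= -4714094246400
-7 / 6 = -1.17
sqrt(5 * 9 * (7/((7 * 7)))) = 3 * sqrt(35)/7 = 2.54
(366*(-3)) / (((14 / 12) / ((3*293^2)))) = -1696719636 / 7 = -242388519.43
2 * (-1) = -2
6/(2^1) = 3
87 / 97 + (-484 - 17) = -48510 / 97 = -500.10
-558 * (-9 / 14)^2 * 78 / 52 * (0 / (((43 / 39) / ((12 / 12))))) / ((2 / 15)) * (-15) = 0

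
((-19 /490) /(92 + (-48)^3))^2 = 361 /2931681025000000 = 0.00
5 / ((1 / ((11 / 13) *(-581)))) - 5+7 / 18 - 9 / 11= -6341065 / 2574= -2463.51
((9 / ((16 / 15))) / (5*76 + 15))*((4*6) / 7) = 81 / 1106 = 0.07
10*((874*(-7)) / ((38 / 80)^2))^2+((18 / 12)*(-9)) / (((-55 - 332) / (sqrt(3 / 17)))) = 3*sqrt(51) / 1462+2654310400000 / 361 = 7352660387.83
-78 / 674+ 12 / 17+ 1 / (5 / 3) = 1.19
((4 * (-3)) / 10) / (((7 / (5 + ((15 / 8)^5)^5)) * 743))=-151507123101049682041651144329 / 98244112309620099025731584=-1542.15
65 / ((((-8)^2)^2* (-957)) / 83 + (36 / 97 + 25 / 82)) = -42911830 / 31178215597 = -0.00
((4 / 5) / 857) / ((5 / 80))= 64 / 4285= 0.01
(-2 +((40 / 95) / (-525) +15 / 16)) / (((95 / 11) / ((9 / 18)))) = -1866733 / 30324000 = -0.06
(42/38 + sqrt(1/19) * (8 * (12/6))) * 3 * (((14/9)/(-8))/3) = -28 * sqrt(19)/171 - 49/228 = -0.93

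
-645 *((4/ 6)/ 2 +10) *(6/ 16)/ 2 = -19995/ 16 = -1249.69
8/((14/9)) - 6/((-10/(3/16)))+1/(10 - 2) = 3013/560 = 5.38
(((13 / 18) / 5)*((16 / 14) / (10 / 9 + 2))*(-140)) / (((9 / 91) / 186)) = -13970.67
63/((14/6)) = 27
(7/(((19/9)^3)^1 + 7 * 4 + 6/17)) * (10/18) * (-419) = -20193705/467981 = -43.15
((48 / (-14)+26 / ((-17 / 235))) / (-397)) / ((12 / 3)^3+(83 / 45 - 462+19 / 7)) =-971505 / 418215283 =-0.00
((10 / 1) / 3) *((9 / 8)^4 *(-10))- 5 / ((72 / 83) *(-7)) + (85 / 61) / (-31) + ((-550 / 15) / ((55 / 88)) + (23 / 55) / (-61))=-746698807201 / 6709570560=-111.29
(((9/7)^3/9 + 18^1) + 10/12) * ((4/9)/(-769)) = -78490/7121709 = -0.01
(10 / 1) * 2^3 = 80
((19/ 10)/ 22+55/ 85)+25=96243/ 3740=25.73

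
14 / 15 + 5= 89 / 15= 5.93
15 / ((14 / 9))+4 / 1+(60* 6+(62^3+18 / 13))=43443951 / 182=238703.03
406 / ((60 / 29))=5887 / 30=196.23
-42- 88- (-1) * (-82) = -212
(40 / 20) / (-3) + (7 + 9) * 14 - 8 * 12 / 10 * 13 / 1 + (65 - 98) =65.53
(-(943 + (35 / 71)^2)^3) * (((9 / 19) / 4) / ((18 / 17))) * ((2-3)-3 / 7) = 2284440281817698545280 / 17037337761493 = 134084345.44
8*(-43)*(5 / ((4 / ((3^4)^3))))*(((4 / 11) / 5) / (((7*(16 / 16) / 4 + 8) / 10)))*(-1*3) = 7312628160 / 143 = 51137259.86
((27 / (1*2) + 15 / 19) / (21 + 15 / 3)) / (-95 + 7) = -543 / 86944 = -0.01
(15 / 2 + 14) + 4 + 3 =57 / 2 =28.50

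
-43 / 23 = -1.87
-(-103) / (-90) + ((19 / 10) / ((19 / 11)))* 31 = 1483 / 45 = 32.96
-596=-596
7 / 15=0.47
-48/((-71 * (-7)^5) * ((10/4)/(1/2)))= -48/5966485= -0.00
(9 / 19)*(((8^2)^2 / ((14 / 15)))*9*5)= 12441600 / 133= 93545.86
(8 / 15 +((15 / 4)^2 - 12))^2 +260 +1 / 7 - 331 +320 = 103171303 / 403200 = 255.88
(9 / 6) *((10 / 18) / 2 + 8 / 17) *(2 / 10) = 229 / 1020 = 0.22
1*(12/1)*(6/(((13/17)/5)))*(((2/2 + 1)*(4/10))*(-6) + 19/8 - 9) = -69921/13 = -5378.54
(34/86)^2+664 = 1228025/1849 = 664.16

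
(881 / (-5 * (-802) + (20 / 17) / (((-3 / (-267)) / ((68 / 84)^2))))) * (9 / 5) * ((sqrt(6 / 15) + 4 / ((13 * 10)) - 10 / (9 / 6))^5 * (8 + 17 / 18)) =-6879124372309170422854 / 140871145846640625 + 4960222604980744381 * sqrt(10) / 722416132546875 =-27120.05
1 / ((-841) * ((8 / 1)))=-1 / 6728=-0.00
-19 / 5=-3.80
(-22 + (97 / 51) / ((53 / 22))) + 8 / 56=-398621 / 18921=-21.07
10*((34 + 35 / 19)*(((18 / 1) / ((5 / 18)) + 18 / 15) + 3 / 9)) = 451730 / 19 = 23775.26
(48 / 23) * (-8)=-16.70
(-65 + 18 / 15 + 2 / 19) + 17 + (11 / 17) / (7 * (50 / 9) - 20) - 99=-7998217 / 54910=-145.66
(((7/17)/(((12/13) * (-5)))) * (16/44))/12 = -91/33660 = -0.00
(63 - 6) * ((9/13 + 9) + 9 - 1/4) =54663/52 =1051.21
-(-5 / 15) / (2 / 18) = 3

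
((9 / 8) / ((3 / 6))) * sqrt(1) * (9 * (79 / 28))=6399 / 112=57.13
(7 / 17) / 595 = 1 / 1445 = 0.00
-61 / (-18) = 3.39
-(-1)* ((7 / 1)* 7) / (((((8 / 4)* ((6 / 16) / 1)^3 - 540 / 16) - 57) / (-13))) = 1792 / 255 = 7.03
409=409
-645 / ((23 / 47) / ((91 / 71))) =-2758665 / 1633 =-1689.32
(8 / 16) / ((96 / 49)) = 49 / 192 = 0.26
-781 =-781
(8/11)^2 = 64/121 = 0.53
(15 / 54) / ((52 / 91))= 0.49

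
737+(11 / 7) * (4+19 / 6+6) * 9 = 12925 / 14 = 923.21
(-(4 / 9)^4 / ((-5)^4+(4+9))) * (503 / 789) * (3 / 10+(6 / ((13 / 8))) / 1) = -5569216 / 35779134105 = -0.00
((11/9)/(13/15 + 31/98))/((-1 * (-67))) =5390/349539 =0.02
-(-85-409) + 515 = 1009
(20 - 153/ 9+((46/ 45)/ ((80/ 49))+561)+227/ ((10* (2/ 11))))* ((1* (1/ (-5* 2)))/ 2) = -1241057/ 36000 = -34.47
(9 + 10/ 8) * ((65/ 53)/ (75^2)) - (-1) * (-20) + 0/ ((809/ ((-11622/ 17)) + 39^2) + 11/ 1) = -4769467/ 238500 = -20.00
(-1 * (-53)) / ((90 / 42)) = 371 / 15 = 24.73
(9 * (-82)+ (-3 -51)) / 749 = -792 / 749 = -1.06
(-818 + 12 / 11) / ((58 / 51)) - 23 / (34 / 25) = -7974287 / 10846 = -735.23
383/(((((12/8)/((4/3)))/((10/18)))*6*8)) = 1915/486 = 3.94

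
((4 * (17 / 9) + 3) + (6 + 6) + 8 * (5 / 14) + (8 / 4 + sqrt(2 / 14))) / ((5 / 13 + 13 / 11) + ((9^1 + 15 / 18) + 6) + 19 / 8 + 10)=3432 * sqrt(7) / 715309 + 1975688 / 2145927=0.93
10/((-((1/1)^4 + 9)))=-1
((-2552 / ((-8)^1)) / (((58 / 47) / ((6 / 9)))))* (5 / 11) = 235 / 3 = 78.33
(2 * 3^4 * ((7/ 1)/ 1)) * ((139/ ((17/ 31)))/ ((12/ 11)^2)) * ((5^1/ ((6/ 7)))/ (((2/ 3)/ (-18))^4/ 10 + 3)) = 1018296531442575/ 2168279416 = 469633.44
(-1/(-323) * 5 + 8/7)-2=-1903/2261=-0.84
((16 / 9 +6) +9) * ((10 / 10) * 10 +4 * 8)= 2114 / 3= 704.67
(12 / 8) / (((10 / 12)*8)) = 9 / 40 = 0.22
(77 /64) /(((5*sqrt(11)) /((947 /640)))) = 6629*sqrt(11) /204800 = 0.11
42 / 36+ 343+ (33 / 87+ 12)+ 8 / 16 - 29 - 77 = 21841 / 87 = 251.05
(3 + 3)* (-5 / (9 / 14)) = -140 / 3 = -46.67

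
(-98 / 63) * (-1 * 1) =14 / 9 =1.56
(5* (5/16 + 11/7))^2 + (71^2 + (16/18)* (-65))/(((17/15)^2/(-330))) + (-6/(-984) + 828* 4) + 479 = -189718005704375/148633856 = -1276411.79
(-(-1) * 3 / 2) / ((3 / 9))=9 / 2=4.50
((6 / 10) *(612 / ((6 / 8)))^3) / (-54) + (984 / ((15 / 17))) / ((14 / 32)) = -211209088 / 35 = -6034545.37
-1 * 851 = -851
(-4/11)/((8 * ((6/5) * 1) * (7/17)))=-85/924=-0.09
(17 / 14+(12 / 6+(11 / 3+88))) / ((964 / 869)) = 3462965 / 40488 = 85.53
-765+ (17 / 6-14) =-4657 / 6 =-776.17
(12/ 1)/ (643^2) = 12/ 413449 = 0.00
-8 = -8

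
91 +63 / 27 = 280 / 3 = 93.33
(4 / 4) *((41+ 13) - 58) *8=-32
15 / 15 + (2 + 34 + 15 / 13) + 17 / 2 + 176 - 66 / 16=22727 / 104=218.53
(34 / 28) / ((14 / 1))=17 / 196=0.09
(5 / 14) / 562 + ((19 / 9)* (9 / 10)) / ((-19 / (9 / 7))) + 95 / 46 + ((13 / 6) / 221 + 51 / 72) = 35010421 / 13184520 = 2.66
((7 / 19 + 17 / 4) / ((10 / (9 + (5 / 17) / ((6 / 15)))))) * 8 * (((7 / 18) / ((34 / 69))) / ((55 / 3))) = 18705141 / 12080200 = 1.55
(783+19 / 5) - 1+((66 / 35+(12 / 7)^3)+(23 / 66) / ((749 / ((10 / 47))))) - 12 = 222206659712 / 284616255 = 780.72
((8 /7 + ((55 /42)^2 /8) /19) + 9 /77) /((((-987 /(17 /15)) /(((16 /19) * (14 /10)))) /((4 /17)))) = -7497526 /18519056325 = -0.00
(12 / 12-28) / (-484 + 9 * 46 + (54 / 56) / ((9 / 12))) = 189 / 481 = 0.39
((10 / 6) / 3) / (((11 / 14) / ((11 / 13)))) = 70 / 117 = 0.60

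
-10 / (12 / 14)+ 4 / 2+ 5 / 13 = -362 / 39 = -9.28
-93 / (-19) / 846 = 31 / 5358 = 0.01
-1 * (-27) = 27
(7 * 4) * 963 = 26964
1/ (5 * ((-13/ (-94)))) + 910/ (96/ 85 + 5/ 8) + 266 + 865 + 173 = 141452822/ 77545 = 1824.14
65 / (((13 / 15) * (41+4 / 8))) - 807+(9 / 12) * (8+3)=-264585 / 332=-796.94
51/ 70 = 0.73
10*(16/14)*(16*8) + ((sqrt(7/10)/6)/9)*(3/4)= sqrt(70)/720 + 10240/7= 1462.87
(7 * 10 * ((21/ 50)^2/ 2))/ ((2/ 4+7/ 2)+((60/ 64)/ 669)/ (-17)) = 15603756/ 10109125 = 1.54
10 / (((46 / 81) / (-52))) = -21060 / 23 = -915.65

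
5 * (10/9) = 50/9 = 5.56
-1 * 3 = -3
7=7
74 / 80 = 0.92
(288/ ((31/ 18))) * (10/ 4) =12960/ 31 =418.06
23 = 23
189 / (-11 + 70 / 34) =-3213 / 152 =-21.14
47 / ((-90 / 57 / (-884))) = 394706 / 15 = 26313.73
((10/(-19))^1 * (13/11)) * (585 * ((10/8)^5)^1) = -1110.46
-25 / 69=-0.36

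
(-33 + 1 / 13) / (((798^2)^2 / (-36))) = 107 / 36609384357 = 0.00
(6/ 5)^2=36/ 25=1.44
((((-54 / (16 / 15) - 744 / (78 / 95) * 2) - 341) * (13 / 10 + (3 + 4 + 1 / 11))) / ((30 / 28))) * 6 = -113916873 / 1100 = -103560.79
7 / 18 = 0.39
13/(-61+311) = 13/250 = 0.05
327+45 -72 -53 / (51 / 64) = 11908 / 51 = 233.49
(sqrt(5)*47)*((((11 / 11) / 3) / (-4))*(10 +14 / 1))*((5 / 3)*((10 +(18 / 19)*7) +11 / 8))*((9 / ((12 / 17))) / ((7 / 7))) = -10934315*sqrt(5) / 304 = -80427.21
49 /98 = 1 /2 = 0.50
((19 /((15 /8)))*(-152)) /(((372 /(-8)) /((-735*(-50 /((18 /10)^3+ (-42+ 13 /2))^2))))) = 7075600000000 /5116105677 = 1383.01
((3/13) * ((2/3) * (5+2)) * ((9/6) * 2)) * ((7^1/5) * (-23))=-6762/65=-104.03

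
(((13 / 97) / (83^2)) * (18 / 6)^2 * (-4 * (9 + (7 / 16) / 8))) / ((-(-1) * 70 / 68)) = -2305251 / 374210480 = -0.01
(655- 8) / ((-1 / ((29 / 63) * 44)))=-825572 / 63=-13104.32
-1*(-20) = 20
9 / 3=3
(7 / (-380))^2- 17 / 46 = -1226273 / 3321200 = -0.37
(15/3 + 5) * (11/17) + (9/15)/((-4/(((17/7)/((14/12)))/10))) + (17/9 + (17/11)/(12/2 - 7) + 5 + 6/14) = 100703501/8246700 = 12.21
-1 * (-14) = 14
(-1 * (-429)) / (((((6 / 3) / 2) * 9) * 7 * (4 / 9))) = 429 / 28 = 15.32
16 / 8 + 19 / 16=51 / 16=3.19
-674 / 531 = -1.27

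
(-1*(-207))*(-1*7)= -1449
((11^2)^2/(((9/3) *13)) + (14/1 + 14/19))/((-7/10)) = -557.35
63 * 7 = 441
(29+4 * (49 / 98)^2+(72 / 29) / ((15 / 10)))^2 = 842724 / 841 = 1002.05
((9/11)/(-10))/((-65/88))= 36/325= 0.11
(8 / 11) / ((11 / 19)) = 152 / 121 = 1.26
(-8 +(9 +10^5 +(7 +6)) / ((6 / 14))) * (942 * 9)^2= 16774294247640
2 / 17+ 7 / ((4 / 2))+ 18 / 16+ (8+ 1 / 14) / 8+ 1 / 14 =11087 / 1904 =5.82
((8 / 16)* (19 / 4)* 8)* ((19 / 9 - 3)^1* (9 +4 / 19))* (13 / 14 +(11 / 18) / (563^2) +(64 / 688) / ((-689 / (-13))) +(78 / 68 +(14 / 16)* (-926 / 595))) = -110729833551710 / 994706727327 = -111.32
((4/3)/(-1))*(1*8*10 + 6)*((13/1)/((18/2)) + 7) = -26144/27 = -968.30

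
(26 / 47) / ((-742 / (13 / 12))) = -0.00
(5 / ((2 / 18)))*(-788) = -35460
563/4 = 140.75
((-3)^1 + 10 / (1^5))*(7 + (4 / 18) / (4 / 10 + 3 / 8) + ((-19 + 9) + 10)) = 14231 / 279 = 51.01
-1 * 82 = -82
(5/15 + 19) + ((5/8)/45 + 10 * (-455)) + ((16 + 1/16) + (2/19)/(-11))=-135871397/30096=-4514.60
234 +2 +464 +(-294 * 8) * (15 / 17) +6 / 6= -23363 / 17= -1374.29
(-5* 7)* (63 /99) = -245 /11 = -22.27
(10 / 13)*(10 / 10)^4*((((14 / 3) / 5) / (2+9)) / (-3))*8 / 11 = -224 / 14157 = -0.02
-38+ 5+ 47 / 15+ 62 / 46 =-9839 / 345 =-28.52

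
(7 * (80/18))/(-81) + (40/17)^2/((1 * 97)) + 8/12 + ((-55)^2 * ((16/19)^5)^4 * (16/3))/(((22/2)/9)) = 326375855299678465085610300552972398/768190840206896281759032083305257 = 424.86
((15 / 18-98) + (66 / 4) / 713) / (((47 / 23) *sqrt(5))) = -41558 *sqrt(5) / 4371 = -21.26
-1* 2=-2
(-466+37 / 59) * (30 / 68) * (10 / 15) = -137285 / 1003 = -136.87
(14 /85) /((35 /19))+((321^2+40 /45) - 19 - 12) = 394016992 /3825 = 103010.98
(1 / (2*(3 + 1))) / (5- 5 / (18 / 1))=9 / 340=0.03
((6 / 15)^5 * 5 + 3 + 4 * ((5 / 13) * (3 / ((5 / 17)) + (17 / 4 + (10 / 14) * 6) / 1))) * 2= 3625824 / 56875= 63.75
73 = 73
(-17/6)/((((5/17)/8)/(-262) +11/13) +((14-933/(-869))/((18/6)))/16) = -2.44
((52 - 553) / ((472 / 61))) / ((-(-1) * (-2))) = 30561 / 944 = 32.37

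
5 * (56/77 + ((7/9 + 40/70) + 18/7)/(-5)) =-197/693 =-0.28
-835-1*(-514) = -321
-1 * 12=-12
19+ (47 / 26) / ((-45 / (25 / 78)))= 346553 / 18252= 18.99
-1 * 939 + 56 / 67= -62857 / 67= -938.16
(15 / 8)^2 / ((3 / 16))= 75 / 4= 18.75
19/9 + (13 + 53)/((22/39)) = 1072/9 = 119.11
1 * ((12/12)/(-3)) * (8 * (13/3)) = -104/9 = -11.56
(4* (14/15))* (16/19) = 896/285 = 3.14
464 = 464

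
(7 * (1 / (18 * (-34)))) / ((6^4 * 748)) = -7 / 593277696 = -0.00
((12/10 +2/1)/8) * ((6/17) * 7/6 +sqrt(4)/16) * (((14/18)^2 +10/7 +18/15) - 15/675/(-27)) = 0.69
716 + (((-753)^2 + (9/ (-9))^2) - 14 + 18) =567730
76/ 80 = 19/ 20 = 0.95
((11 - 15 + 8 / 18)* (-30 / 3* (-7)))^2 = 5017600 / 81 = 61945.68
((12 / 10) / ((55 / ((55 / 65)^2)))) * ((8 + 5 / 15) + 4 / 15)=2838 / 21125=0.13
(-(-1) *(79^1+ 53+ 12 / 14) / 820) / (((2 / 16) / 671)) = 249612 / 287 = 869.73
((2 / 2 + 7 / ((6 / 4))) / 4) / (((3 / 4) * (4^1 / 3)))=17 / 12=1.42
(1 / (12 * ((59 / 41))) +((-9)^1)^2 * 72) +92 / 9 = 12409003 / 2124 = 5842.28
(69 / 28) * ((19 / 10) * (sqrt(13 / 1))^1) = 1311 * sqrt(13) / 280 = 16.88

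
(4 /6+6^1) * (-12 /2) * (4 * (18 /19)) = -2880 /19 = -151.58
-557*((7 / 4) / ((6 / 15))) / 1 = -19495 / 8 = -2436.88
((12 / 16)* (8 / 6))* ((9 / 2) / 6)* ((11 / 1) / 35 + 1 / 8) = 369 / 1120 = 0.33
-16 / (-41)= 16 / 41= 0.39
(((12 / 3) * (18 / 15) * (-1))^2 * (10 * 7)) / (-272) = -504 / 85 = -5.93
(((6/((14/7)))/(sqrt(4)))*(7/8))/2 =21/32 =0.66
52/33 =1.58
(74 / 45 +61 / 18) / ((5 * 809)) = 151 / 121350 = 0.00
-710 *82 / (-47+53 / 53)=29110 / 23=1265.65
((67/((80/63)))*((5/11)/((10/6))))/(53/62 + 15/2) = 56079/32560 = 1.72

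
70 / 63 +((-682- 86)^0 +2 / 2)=28 / 9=3.11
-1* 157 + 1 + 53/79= -12271/79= -155.33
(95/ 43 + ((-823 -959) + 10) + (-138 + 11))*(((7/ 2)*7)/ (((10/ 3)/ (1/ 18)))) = -1998269/ 2580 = -774.52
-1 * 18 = -18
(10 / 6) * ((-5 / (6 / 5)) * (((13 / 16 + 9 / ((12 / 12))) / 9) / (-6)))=19625 / 15552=1.26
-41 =-41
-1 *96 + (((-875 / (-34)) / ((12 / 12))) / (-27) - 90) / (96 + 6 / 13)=-111597947 / 1151172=-96.94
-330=-330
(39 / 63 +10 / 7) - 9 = -146 / 21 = -6.95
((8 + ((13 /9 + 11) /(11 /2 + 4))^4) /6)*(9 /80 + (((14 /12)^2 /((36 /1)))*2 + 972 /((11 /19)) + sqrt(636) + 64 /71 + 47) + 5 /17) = 9357919624*sqrt(159) /2565108243 + 173832201774015838759 /55172246270543820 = 3196.72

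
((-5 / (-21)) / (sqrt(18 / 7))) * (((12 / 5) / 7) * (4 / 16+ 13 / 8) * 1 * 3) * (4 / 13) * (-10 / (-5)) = 30 * sqrt(14) / 637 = 0.18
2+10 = 12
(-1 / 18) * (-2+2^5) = -5 / 3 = -1.67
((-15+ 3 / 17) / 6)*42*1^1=-1764 / 17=-103.76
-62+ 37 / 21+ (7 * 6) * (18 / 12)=58 / 21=2.76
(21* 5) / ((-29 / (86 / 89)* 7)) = -1290 / 2581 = -0.50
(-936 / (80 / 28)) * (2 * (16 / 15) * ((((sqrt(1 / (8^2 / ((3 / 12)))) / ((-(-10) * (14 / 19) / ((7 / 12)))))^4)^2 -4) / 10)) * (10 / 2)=17208823431175564845148895763269 / 12311715481324093440000000000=1397.76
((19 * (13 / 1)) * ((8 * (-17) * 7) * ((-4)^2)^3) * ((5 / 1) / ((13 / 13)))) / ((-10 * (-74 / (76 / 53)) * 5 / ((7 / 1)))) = -128098926592 / 9805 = -13064653.40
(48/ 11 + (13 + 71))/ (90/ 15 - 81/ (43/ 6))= -3483/ 209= -16.67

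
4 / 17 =0.24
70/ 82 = 35/ 41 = 0.85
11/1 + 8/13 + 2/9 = 1385/117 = 11.84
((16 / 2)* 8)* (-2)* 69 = -8832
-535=-535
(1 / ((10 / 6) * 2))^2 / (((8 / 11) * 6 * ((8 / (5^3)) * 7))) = 165 / 3584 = 0.05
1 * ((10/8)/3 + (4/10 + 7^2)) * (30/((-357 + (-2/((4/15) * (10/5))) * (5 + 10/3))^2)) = 23912/2411809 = 0.01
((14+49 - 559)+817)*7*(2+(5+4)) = 24717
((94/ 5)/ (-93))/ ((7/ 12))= -0.35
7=7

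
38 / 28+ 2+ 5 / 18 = 229 / 63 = 3.63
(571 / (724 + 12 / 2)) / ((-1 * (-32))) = 571 / 23360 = 0.02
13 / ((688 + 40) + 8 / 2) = 13 / 732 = 0.02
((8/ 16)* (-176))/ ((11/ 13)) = -104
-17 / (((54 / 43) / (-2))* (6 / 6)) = 731 / 27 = 27.07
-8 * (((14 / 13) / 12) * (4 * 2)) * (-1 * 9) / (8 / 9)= 756 / 13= 58.15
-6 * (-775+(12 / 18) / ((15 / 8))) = 69718 / 15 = 4647.87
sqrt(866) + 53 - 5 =77.43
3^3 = 27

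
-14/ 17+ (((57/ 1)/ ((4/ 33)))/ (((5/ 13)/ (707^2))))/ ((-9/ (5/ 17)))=-1358089789/ 68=-19971908.66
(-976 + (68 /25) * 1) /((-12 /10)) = 811.07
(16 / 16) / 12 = 0.08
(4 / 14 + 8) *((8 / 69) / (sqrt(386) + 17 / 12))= -31552 / 8902495 + 22272 *sqrt(386) / 8902495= 0.05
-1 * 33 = -33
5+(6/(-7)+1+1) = 43/7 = 6.14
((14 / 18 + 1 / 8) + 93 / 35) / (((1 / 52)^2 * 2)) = 1516099 / 315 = 4813.01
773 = 773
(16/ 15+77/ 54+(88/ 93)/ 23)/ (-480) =-487769/ 92404800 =-0.01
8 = 8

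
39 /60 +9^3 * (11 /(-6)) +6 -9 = -26777 /20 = -1338.85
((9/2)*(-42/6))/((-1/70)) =2205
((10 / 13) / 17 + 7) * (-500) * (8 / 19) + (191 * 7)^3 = 10035518754847 / 4199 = 2389978269.79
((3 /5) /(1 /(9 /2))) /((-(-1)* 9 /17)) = 51 /10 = 5.10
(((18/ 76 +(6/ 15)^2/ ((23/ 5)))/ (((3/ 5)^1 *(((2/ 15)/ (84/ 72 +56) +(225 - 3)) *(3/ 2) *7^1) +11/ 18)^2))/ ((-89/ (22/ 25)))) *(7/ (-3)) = 118502459460/ 37022372241899541613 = 0.00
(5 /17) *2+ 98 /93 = 2596 /1581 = 1.64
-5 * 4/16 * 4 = -5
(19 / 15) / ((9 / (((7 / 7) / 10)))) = 19 / 1350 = 0.01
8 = 8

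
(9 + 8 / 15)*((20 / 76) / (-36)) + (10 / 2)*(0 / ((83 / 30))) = -143 / 2052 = -0.07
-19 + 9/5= -86/5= -17.20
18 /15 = 1.20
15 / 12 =5 / 4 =1.25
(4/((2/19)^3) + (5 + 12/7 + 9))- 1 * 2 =48205/14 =3443.21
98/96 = 49/48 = 1.02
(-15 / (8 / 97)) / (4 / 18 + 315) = -13095 / 22696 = -0.58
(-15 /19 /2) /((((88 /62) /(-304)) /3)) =2790 /11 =253.64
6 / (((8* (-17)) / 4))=-3 / 17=-0.18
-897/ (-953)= 897/ 953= 0.94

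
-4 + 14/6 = -5/3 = -1.67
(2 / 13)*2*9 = 36 / 13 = 2.77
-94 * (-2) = 188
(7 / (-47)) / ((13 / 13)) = -7 / 47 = -0.15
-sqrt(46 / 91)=-0.71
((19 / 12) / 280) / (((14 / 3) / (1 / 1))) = 19 / 15680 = 0.00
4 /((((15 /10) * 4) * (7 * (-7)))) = -2 /147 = -0.01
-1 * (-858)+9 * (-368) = -2454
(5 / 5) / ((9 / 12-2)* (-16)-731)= -1 / 711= -0.00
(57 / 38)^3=27 / 8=3.38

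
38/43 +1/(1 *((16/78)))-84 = -26915/344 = -78.24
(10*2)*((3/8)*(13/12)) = 65/8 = 8.12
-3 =-3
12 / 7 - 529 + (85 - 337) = -5455 / 7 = -779.29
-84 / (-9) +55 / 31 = 1033 / 93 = 11.11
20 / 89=0.22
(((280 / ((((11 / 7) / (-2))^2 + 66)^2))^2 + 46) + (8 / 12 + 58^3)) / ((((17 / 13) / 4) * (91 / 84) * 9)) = 272271826655074629578816 / 4446978679368576153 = 61226.25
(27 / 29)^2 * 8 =5832 / 841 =6.93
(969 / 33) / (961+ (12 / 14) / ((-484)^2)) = 24075128 / 787920059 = 0.03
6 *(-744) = -4464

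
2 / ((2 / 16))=16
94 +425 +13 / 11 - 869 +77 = -2990 / 11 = -271.82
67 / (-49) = -67 / 49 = -1.37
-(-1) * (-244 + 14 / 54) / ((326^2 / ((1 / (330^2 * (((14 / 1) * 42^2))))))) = -6581 / 7717088139868800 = -0.00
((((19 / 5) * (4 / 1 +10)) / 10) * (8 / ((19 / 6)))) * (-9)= -3024 / 25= -120.96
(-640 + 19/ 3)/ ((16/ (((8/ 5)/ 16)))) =-1901/ 480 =-3.96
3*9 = 27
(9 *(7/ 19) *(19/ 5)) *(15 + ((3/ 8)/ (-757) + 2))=6485787/ 30280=214.19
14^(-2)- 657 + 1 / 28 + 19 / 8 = -256597 / 392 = -654.58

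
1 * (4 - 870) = -866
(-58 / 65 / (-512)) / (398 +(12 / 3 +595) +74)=0.00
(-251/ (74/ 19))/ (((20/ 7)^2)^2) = -11450369/ 11840000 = -0.97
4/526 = 2/263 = 0.01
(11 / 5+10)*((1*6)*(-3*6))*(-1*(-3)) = -19764 / 5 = -3952.80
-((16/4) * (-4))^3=4096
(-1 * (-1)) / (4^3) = 1 / 64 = 0.02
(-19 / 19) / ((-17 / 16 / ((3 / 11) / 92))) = 12 / 4301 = 0.00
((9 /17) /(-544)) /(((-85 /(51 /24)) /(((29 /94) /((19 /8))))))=261 /82584640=0.00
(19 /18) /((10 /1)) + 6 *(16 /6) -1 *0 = 2899 /180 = 16.11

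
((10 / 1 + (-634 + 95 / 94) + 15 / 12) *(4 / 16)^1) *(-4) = 621.74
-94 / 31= -3.03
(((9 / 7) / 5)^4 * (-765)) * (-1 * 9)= 9034497 / 300125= 30.10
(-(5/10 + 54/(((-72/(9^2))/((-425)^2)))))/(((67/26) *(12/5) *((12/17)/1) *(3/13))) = 630506755645/57888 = 10891838.65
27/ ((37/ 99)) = 2673/ 37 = 72.24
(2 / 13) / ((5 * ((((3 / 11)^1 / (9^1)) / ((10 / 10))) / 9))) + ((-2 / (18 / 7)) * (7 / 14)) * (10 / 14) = 10367 / 1170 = 8.86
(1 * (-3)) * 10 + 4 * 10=10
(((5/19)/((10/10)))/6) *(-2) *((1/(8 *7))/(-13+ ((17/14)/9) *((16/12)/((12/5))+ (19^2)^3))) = -135/547048390336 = -0.00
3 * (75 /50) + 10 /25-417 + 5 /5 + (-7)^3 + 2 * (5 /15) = -22603 /30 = -753.43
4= 4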